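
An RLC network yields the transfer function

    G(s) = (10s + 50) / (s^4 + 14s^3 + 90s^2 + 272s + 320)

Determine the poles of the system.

s = -3 ± j, -4 ± 4j

The poles are the roots of the denominator s^4 + 14s^3 + 90s^2 + 272s + 320 = 0.
No real roots exist; factor into two real quadratics: (s^2 + 6s + 10)(s^2 + 8s + 32) = 0.
Each quadratic gives a conjugate pair via the quadratic formula.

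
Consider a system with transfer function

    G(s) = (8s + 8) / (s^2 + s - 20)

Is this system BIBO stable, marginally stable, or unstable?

unstable

The denominator s^2 + s - 20 factors as (s + 5)(s - 4), giving poles at s = -5, 4.
Since the pole(s) at s = 4 lie in the right half-plane, the system is unstable.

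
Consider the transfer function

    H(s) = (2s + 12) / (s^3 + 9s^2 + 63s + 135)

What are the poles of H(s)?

s = -3 ± 6j, -3

The poles are the roots of the denominator s^3 + 9s^2 + 63s + 135 = 0.
Trying s = -3: the polynomial evaluates to 0, so (s + 3) is a factor.
Dividing out leaves s^2 + 6s + 45 = 0.
The quadratic formula then gives s = -3 ± 6j.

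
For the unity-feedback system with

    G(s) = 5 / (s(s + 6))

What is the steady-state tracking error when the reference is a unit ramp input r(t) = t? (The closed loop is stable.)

e_ss = 1.200

G(s) has one pole at the origin.
This is a Type 1 system. Kv = lim_{s→0} s·G(s) = 5/6.
e_ss = 1/Kv = 1/(5/6) = 6/5 ≈ 1.200.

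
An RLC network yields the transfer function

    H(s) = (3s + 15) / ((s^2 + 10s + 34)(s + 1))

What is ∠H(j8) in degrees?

At s = j8: numerator = 15 + j24, denominator = -670 - j160.
∠H = ∠num − ∠den = 57.995° − (-166.57°) = 224.6°, which wraps to -135.4°.

∠H(j8) ≈ -135.4°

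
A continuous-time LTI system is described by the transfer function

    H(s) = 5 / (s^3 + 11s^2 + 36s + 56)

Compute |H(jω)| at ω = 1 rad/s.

|H(j1)| ≈ 0.08771

Substitute s = j1: numerator = 5, denominator = 45 + j35.
|H(j1)| = |5| / |45 + j35| = 5 / 57.009 ≈ 0.08771.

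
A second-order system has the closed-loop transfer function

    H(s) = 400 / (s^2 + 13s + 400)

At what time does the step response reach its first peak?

t_p ≈ 0.1661 s

Comparing s^2 + 13s + 400 to s^2 + 2ζωₙs + ωₙ²: ωₙ = 20 rad/s and ζ = 13/(2·20) = 0.325.
ζωₙ = 13/2 = 6.5, so ω_d = ωₙ√(1−ζ²) = √(ωₙ² − (ζωₙ)²) = √(400 − 6.5²) = √357.75 ≈ 18.91 rad/s.
t_p = π/ω_d = π/18.91 ≈ 0.1661 s.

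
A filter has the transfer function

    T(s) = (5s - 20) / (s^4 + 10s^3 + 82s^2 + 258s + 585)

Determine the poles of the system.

s = -3 + 6j, -3 - 6j, -2 + 3j, -2 - 3j

The poles are the roots of the denominator s^4 + 10s^3 + 82s^2 + 258s + 585 = 0.
No real roots exist; factor into two real quadratics: (s^2 + 6s + 45)(s^2 + 4s + 13) = 0.
Each quadratic gives a conjugate pair via the quadratic formula.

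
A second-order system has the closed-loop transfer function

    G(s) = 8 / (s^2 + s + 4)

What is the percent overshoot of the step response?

%OS ≈ 44.4%

Comparing s^2 + s + 4 to s^2 + 2ζωₙs + ωₙ²: ωₙ = 2 rad/s and ζ = 1/(2·2) = 0.25.
%OS = 100·exp(−πζ/√(1−ζ²)) = 100·exp(−π·0.25/√(1−0.25²)) ≈ 44.4%.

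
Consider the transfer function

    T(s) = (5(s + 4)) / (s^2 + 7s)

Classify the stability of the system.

marginally stable

The denominator s^2 + 7s factors as s(s + 7), giving poles at s = 0, -7.
Since the simple pole(s) at s = 0 lie on the jω-axis with none in the right half-plane, the system is marginally stable.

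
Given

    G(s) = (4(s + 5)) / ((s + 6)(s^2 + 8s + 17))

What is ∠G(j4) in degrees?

∠G(j4) ≈ -83.24°

At s = j4: numerator = 20 + j16, denominator = -122 + j196.
∠G = ∠num − ∠den = 38.660° − (121.90°) = -83.24°.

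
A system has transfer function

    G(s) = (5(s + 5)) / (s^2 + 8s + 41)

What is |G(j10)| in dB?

|G(j10)|_dB ≈ -5.00 dB

Substitute s = j10: numerator = 25 + j50, denominator = -59 + j80.
|G(j10)| = |25 + j50| / |-59 + j80| = 55.902 / 99.403 ≈ 0.5624.
In decibels: 20·log₁₀(0.5624) ≈ -5.00 dB.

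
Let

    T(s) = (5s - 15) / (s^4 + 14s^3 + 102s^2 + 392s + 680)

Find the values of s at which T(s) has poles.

s = -4 + 2j, -4 - 2j, -3 + 5j, -3 - 5j

The poles are the roots of the denominator s^4 + 14s^3 + 102s^2 + 392s + 680 = 0.
No real roots exist; factor into two real quadratics: (s^2 + 8s + 20)(s^2 + 6s + 34) = 0.
Each quadratic gives a conjugate pair via the quadratic formula.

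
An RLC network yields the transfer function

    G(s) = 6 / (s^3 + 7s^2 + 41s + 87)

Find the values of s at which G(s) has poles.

The poles are the roots of the denominator s^3 + 7s^2 + 41s + 87 = 0.
Trying s = -3: the polynomial evaluates to 0, so (s + 3) is a factor.
Dividing out leaves s^2 + 4s + 29 = 0.
The quadratic formula then gives s = -2 ± 5j.

s = -2 ± 5j, -3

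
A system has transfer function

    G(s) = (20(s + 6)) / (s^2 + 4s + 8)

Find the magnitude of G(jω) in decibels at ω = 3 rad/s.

|G(j3)|_dB ≈ 20.9 dB

Substitute s = j3: numerator = 120 + j60, denominator = -1 + j12.
|G(j3)| = |120 + j60| / |-1 + j12| = 134.16 / 12.042 ≈ 11.14.
In decibels: 20·log₁₀(11.14) ≈ 20.9 dB.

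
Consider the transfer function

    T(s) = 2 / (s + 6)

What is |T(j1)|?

|T(j1)| ≈ 0.3288

Substitute s = j1: numerator = 2, denominator = 6 + j1.
|T(j1)| = |2| / |6 + j1| = 2 / 6.0828 ≈ 0.3288.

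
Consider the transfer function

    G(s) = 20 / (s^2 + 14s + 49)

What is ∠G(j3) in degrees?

At s = j3: numerator = 20, denominator = 40 + j42.
∠G = ∠num − ∠den = 0° − (46.397°) = -46.40°.

∠G(j3) ≈ -46.40°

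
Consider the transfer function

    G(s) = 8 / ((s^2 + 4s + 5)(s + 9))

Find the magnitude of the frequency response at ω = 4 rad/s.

|G(j4)| ≈ 0.04183

Substitute s = j4: numerator = 8, denominator = -163 + j100.
|G(j4)| = |8| / |-163 + j100| = 8 / 191.23 ≈ 0.04183.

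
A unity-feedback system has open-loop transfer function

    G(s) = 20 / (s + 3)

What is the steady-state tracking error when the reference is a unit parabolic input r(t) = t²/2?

e_ss = ∞

G(s) has no poles at the origin.
This is a Type 0 system; Ka = lim_{s→0} s^2·G(s) = 0, so the steady-state error for a parabola input is infinite.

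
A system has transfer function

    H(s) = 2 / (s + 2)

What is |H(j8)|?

Substitute s = j8: numerator = 2, denominator = 2 + j8.
|H(j8)| = |2| / |2 + j8| = 2 / 8.2462 ≈ 0.2425.

|H(j8)| ≈ 0.2425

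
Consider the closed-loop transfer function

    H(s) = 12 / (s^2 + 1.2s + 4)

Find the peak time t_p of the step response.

t_p ≈ 1.647 s

Comparing s^2 + 1.2s + 4 to s^2 + 2ζωₙs + ωₙ²: ωₙ = 2 rad/s and ζ = 1.2/(2·2) = 0.3.
ζωₙ = 1.2/2 = 0.6, so ω_d = ωₙ√(1−ζ²) = √(ωₙ² − (ζωₙ)²) = √(4 − 0.6²) = √3.64 ≈ 1.908 rad/s.
t_p = π/ω_d = π/1.908 ≈ 1.647 s.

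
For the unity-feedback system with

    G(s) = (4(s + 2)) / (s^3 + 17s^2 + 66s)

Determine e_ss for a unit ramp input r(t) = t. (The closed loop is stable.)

e_ss = 8.250

G(s) has one pole at the origin.
This is a Type 1 system. Kv = lim_{s→0} s·G(s) = 8/66 = 4/33.
e_ss = 1/Kv = 1/(4/33) = 33/4 ≈ 8.250.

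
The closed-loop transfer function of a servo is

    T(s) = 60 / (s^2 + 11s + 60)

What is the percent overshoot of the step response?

%OS ≈ 4.21%

Comparing s^2 + 11s + 60 to s^2 + 2ζωₙs + ωₙ²: ωₙ = √60 ≈ 7.746 rad/s and ζ = 11/(2·√60) ≈ 0.7100.
%OS = 100·exp(−πζ/√(1−ζ²)) = 100·exp(−π·0.7100/√(1−0.7100²)) ≈ 4.21%.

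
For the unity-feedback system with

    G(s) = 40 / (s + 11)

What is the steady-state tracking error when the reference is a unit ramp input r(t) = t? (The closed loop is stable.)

G(s) has no poles at the origin.
This is a Type 0 system; Kv = lim_{s→0} s·G(s) = 0, so the steady-state error for a ramp input is infinite.

e_ss = ∞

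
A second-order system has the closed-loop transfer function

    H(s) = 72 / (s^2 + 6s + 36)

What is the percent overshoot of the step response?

%OS ≈ 16.3%

Comparing s^2 + 6s + 36 to s^2 + 2ζωₙs + ωₙ²: ωₙ = 6 rad/s and ζ = 6/(2·6) = 0.5.
%OS = 100·exp(−πζ/√(1−ζ²)) = 100·exp(−π·0.5/√(1−0.5²)) ≈ 16.3%.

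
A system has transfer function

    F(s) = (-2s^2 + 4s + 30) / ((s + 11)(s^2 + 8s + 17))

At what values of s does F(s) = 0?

s = -3, 5

Set the numerator to zero: -2s^2 + 4s + 30 = 0, i.e. -2·(s^2 - 2s - 15) = 0.
Factoring: (s + 3)(s - 5) = 0.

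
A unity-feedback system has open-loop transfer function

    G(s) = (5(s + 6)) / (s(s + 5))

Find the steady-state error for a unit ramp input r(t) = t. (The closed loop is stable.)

G(s) has one pole at the origin.
This is a Type 1 system. Kv = lim_{s→0} s·G(s) = 30/5 = 6.
e_ss = 1/Kv = 1/(6) = 1/6 ≈ 0.1667.

e_ss = 0.1667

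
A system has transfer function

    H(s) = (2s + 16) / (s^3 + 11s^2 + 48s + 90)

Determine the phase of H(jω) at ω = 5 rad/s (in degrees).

At s = j5: numerator = 16 + j10, denominator = -185 + j115.
∠H = ∠num − ∠den = 32.005° − (148.13°) = -116.1°.

∠H(j5) ≈ -116.1°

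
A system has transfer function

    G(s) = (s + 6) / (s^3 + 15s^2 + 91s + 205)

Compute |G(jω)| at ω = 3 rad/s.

|G(j3)| ≈ 0.02623

Substitute s = j3: numerator = 6 + j3, denominator = 70 + j246.
|G(j3)| = |6 + j3| / |70 + j246| = 6.7082 / 255.77 ≈ 0.02623.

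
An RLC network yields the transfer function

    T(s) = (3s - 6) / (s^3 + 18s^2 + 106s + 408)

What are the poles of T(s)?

The poles are the roots of the denominator s^3 + 18s^2 + 106s + 408 = 0.
Trying s = -12: the polynomial evaluates to 0, so (s + 12) is a factor.
Dividing out leaves s^2 + 6s + 34 = 0.
The quadratic formula then gives s = -3 ± 5j.

s = -3 + 5j, -3 - 5j, -12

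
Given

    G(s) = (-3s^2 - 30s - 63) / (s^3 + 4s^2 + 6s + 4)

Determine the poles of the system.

s = -1 + j, -1 - j, -2

The poles are the roots of the denominator s^3 + 4s^2 + 6s + 4 = 0.
Trying s = -2: the polynomial evaluates to 0, so (s + 2) is a factor.
Dividing out leaves s^2 + 2s + 2 = 0.
The quadratic formula then gives s = -1 ± 1j.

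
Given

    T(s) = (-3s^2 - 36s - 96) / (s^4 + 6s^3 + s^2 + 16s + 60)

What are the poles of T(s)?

s = 1 ± 2j, -6, -2

The poles are the roots of the denominator s^4 + 6s^3 + s^2 + 16s + 60 = 0.
Trying s = -6: the polynomial evaluates to 0, so (s + 6) is a factor.
Dividing out leaves s^3 + s + 10 = 0.
This factors further as (s^2 - 2s + 5)(s + 2) = 0.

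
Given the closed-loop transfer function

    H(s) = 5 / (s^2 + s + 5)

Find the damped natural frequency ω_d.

ω_d ≈ 2.179 rad/s

Comparing s^2 + s + 5 to s^2 + 2ζωₙs + ωₙ²: ωₙ = √5 ≈ 2.236 rad/s and ζ = 1/(2·√5) ≈ 0.2236.
ζωₙ = 1/2 = 0.5, so ω_d = ωₙ√(1−ζ²) = √(ωₙ² − (ζωₙ)²) = √(5 − 0.5²) = √4.75 ≈ 2.179 rad/s.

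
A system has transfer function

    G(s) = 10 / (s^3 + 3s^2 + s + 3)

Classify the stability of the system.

marginally stable

The denominator s^3 + 3s^2 + s + 3 factors as (s^2 + 1)(s + 3), giving poles at s = ±j, -3.
Since the simple pole(s) at s = ±j lie on the jω-axis with none in the right half-plane, the system is marginally stable.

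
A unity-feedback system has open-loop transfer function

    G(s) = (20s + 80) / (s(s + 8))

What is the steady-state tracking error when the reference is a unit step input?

e_ss = 0

G(s) has one pole at the origin.
This is a Type 1 system; for a step input the steady-state error is zero.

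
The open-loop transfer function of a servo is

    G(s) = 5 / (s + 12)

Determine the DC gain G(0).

G(0) = 5/12 ≈ 0.4167

Set s = 0: G(0) = (5) / (12) = 5/12.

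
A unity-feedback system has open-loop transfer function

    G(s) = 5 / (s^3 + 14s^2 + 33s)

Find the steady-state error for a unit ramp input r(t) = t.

G(s) has one pole at the origin.
This is a Type 1 system. Kv = lim_{s→0} s·G(s) = 5/33.
e_ss = 1/Kv = 1/(5/33) = 33/5 ≈ 6.600.

e_ss = 6.600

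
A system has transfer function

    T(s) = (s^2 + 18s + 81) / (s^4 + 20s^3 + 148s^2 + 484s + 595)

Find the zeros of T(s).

Set the numerator to zero: s^2 + 18s + 81 = 0.
Factoring: (s + 9)^2 = 0.

s = -9, -9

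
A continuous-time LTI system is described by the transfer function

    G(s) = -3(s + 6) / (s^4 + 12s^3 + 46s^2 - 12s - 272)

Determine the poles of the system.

The poles are the roots of the denominator s^4 + 12s^3 + 46s^2 - 12s - 272 = 0.
Trying s = 2: the polynomial evaluates to 0, so (s - 2) is a factor.
Dividing out leaves s^3 + 14s^2 + 74s + 136 = 0.
This factors further as (s^2 + 10s + 34)(s + 4) = 0.

s = -5 ± 3j, 2, -4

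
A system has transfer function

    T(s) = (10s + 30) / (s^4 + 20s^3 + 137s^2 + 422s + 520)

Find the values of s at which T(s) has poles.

The poles are the roots of the denominator s^4 + 20s^3 + 137s^2 + 422s + 520 = 0.
Trying s = -10: the polynomial evaluates to 0, so (s + 10) is a factor.
Dividing out leaves s^3 + 10s^2 + 37s + 52 = 0.
This factors further as (s^2 + 6s + 13)(s + 4) = 0.

s = -3 ± 2j, -10, -4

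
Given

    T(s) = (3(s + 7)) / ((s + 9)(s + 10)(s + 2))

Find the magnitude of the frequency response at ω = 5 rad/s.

|T(j5)| ≈ 0.04163

Substitute s = j5: numerator = 21 + j15, denominator = -345 + j515.
|T(j5)| = |21 + j15| / |-345 + j515| = 25.807 / 619.88 ≈ 0.04163.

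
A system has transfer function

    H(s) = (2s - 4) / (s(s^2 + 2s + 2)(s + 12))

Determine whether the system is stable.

The poles can be read from the denominator factors: s = 0, -1 ± j, -12.
Since the simple pole(s) at s = 0 lie on the jω-axis with none in the right half-plane, the system is marginally stable.

marginally stable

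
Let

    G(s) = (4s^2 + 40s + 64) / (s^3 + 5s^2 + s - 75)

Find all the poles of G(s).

The poles are the roots of the denominator s^3 + 5s^2 + s - 75 = 0.
Trying s = 3: the polynomial evaluates to 0, so (s - 3) is a factor.
Dividing out leaves s^2 + 8s + 25 = 0.
The quadratic formula then gives s = -4 ± 3j.

s = -4 ± 3j, 3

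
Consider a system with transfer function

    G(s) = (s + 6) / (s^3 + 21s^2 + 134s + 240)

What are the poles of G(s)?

The poles are the roots of the denominator s^3 + 21s^2 + 134s + 240 = 0.
Trying s = -10: the polynomial evaluates to 0, so (s + 10) is a factor.
Dividing out leaves s^2 + 11s + 24 = 0.
Factoring the quadratic: (s + 3)(s + 8) = 0.

s = -10, -3, -8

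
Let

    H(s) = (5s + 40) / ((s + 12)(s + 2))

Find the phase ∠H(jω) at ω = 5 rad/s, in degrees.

∠H(j5) ≈ -58.81°

At s = j5: numerator = 40 + j25, denominator = -1 + j70.
∠H = ∠num − ∠den = 32.005° − (90.818°) = -58.81°.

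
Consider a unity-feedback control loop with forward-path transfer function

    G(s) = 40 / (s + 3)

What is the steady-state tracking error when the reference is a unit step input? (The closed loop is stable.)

G(s) has no poles at the origin.
This is a Type 0 system. Kp = lim_{s→0} G(s) = 40/3.
e_ss = 1/(1 + Kp) = 1/(1 + 40/3) = 3/43 ≈ 0.06977.

e_ss = 0.06977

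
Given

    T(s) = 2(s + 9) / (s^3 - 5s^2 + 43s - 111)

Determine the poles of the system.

The poles are the roots of the denominator s^3 - 5s^2 + 43s - 111 = 0.
Trying s = 3: the polynomial evaluates to 0, so (s - 3) is a factor.
Dividing out leaves s^2 - 2s + 37 = 0.
The quadratic formula then gives s = 1 ± 6j.

s = 1 ± 6j, 3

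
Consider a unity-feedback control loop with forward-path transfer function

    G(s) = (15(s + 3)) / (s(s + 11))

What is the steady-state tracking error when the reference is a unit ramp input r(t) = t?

e_ss = 0.2444

G(s) has one pole at the origin.
This is a Type 1 system. Kv = lim_{s→0} s·G(s) = 45/11.
e_ss = 1/Kv = 1/(45/11) = 11/45 ≈ 0.2444.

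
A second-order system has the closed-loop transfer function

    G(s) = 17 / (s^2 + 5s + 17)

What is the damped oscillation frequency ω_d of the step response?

Comparing s^2 + 5s + 17 to s^2 + 2ζωₙs + ωₙ²: ωₙ = √17 ≈ 4.123 rad/s and ζ = 5/(2·√17) ≈ 0.6063.
ζωₙ = 5/2 = 2.5, so ω_d = ωₙ√(1−ζ²) = √(ωₙ² − (ζωₙ)²) = √(17 − 2.5²) = √10.75 ≈ 3.279 rad/s.

ω_d ≈ 3.279 rad/s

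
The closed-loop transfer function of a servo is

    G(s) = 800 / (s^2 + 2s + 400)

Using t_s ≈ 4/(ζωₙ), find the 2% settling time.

Comparing s^2 + 2s + 400 to s^2 + 2ζωₙs + ωₙ²: ωₙ = 20 rad/s and ζ = 2/(2·20) = 0.05.
ζωₙ = 2/2 = 1, so t_s ≈ 4/(ζωₙ) = 4/1 = 4 s.

t_s ≈ 4 s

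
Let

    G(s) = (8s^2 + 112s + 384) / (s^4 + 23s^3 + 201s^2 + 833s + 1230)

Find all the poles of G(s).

s = -5 + 4j, -5 - 4j, -3, -10

The poles are the roots of the denominator s^4 + 23s^3 + 201s^2 + 833s + 1230 = 0.
Trying s = -3: the polynomial evaluates to 0, so (s + 3) is a factor.
Dividing out leaves s^3 + 20s^2 + 141s + 410 = 0.
This factors further as (s^2 + 10s + 41)(s + 10) = 0.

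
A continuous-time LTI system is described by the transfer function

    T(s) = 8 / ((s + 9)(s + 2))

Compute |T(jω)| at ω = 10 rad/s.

|T(j10)| ≈ 0.05831

Substitute s = j10: numerator = 8, denominator = -82 + j110.
|T(j10)| = |8| / |-82 + j110| = 8 / 137.20 ≈ 0.05831.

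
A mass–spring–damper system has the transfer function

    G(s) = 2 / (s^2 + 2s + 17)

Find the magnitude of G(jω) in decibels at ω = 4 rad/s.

|G(j4)|_dB ≈ -12.1 dB

Substitute s = j4: numerator = 2, denominator = 1 + j8.
|G(j4)| = |2| / |1 + j8| = 2 / 8.0623 ≈ 0.2481.
In decibels: 20·log₁₀(0.2481) ≈ -12.1 dB.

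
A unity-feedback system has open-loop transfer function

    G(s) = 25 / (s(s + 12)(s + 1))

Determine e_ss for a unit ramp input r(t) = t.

G(s) has one pole at the origin.
This is a Type 1 system. Kv = lim_{s→0} s·G(s) = 25/12.
e_ss = 1/Kv = 1/(25/12) = 12/25 ≈ 0.4800.

e_ss = 0.4800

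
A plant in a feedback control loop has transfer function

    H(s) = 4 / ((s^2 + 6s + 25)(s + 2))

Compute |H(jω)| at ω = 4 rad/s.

Substitute s = j4: numerator = 4, denominator = -78 + j84.
|H(j4)| = |4| / |-78 + j84| = 4 / 114.63 ≈ 0.03489.

|H(j4)| ≈ 0.03489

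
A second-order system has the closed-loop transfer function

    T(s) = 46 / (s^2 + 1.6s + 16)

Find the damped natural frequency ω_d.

ω_d ≈ 3.919 rad/s

Comparing s^2 + 1.6s + 16 to s^2 + 2ζωₙs + ωₙ²: ωₙ = 4 rad/s and ζ = 1.6/(2·4) = 0.2.
ζωₙ = 1.6/2 = 0.8, so ω_d = ωₙ√(1−ζ²) = √(ωₙ² − (ζωₙ)²) = √(16 − 0.8²) = √15.36 ≈ 3.919 rad/s.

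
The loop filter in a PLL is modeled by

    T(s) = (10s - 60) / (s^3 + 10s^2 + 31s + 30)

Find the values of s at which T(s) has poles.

s = -3, -5, -2

The poles are the roots of the denominator s^3 + 10s^2 + 31s + 30 = 0.
Trying s = -3: the polynomial evaluates to 0, so (s + 3) is a factor.
Dividing out leaves s^2 + 7s + 10 = 0.
Factoring the quadratic: (s + 5)(s + 2) = 0.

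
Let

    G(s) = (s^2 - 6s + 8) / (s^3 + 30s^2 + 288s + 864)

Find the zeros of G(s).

s = 4, 2

Set the numerator to zero: s^2 - 6s + 8 = 0.
Factoring: (s - 4)(s - 2) = 0.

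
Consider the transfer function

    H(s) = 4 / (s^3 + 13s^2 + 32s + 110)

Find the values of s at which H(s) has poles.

s = -1 ± 3j, -11

The poles are the roots of the denominator s^3 + 13s^2 + 32s + 110 = 0.
Trying s = -11: the polynomial evaluates to 0, so (s + 11) is a factor.
Dividing out leaves s^2 + 2s + 10 = 0.
The quadratic formula then gives s = -1 ± 3j.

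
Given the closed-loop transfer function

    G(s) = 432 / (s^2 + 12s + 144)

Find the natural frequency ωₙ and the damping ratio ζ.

Compare the denominator to the standard form s^2 + 2ζωₙs + ωₙ².
ωₙ² = 144, so ωₙ = 12 rad/s.
2ζωₙ = 12, so ζ = 12/(2·12) = 0.5.

ωₙ = 12 rad/s, ζ = 0.5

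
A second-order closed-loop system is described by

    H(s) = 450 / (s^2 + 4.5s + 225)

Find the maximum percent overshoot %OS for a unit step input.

%OS ≈ 62.1%

Comparing s^2 + 4.5s + 225 to s^2 + 2ζωₙs + ωₙ²: ωₙ = 15 rad/s and ζ = 4.5/(2·15) = 0.15.
%OS = 100·exp(−πζ/√(1−ζ²)) = 100·exp(−π·0.15/√(1−0.15²)) ≈ 62.1%.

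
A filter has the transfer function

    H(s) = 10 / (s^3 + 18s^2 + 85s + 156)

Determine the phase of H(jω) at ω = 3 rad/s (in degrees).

At s = j3: numerator = 10, denominator = -6 + j228.
∠H = ∠num − ∠den = 0° − (91.507°) = -91.51°.

∠H(j3) ≈ -91.51°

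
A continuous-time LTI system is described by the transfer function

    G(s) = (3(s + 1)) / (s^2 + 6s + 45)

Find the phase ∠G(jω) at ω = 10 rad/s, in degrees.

At s = j10: numerator = 3 + j30, denominator = -55 + j60.
∠G = ∠num − ∠den = 84.289° − (132.51°) = -48.22°.

∠G(j10) ≈ -48.22°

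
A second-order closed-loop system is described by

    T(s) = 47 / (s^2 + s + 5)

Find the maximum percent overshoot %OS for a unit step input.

%OS ≈ 48.6%

Comparing s^2 + s + 5 to s^2 + 2ζωₙs + ωₙ²: ωₙ = √5 ≈ 2.236 rad/s and ζ = 1/(2·√5) ≈ 0.2236.
%OS = 100·exp(−πζ/√(1−ζ²)) = 100·exp(−π·0.2236/√(1−0.2236²)) ≈ 48.6%.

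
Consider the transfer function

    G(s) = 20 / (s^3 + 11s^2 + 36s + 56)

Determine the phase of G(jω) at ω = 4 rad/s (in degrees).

At s = j4: numerator = 20, denominator = -120 + j80.
∠G = ∠num − ∠den = 0° − (146.31°) = -146.3°.

∠G(j4) ≈ -146.3°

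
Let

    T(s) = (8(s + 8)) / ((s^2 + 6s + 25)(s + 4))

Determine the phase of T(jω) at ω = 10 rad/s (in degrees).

At s = j10: numerator = 64 + j80, denominator = -900 - j510.
∠T = ∠num − ∠den = 51.340° − (-150.46°) = 201.8°, which wraps to -158.2°.

∠T(j10) ≈ -158.2°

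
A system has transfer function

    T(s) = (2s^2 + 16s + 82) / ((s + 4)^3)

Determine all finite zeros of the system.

Set the numerator to zero: 2s^2 + 16s + 82 = 0, i.e. 2·(s^2 + 8s + 41) = 0.
Factoring: (s^2 + 8s + 41) = 0.

s = -4 + 5j, -4 - 5j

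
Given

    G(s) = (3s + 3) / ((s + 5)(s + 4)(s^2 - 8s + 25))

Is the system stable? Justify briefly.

unstable

The poles can be read from the denominator factors: s = -5, -4, 4 ± 3j.
Since the pole(s) at s = 4 + 3j, 4 - 3j lie in the right half-plane, the system is unstable.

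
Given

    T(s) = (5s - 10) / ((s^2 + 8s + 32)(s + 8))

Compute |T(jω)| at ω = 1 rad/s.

Substitute s = j1: numerator = -10 + j5, denominator = 240 + j95.
|T(j1)| = |-10 + j5| / |240 + j95| = 11.180 / 258.12 ≈ 0.04331.

|T(j1)| ≈ 0.04331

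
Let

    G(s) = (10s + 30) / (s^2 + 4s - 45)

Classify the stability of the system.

The denominator s^2 + 4s - 45 factors as (s - 5)(s + 9), giving poles at s = 5, -9.
Since the pole(s) at s = 5 lie in the right half-plane, the system is unstable.

unstable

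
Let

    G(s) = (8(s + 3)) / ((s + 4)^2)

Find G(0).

G(0) = 3/2 ≈ 1.500

At s = 0 each factor (s + a) contributes a and each (s^2 + bs + c) contributes c.
G(0) = 8·(3) / ((4) · (4)) = 24/16 = 3/2.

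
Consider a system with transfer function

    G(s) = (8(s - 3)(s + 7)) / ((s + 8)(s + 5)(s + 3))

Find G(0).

At s = 0 each factor (s + a) contributes a and each (s^2 + bs + c) contributes c.
G(0) = 8·(-3) · (7) / ((8) · (5) · (3)) = -168/120 = -7/5.

G(0) = -7/5 ≈ -1.400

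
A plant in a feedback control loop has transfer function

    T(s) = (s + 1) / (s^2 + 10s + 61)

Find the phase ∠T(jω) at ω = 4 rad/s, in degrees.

∠T(j4) ≈ 34.33°

At s = j4: numerator = 1 + j4, denominator = 45 + j40.
∠T = ∠num − ∠den = 75.964° − (41.634°) = 34.33°.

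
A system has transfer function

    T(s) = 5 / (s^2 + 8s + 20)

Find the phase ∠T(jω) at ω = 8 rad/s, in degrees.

At s = j8: numerator = 5, denominator = -44 + j64.
∠T = ∠num − ∠den = 0° − (124.51°) = -124.5°.

∠T(j8) ≈ -124.5°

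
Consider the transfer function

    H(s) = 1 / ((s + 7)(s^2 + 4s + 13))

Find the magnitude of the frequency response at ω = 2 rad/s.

Substitute s = j2: numerator = 1, denominator = 47 + j74.
|H(j2)| = |1| / |47 + j74| = 1 / 87.664 ≈ 0.01141.

|H(j2)| ≈ 0.01141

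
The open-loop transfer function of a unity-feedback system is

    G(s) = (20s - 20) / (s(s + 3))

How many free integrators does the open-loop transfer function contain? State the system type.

The denominator has 1 factor of s at the origin (free integrator), so this is a Type 1 system.

Type 1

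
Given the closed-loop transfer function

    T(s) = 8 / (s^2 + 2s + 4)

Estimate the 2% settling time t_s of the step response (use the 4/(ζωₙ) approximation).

t_s ≈ 4 s

Comparing s^2 + 2s + 4 to s^2 + 2ζωₙs + ωₙ²: ωₙ = 2 rad/s and ζ = 2/(2·2) = 0.5.
ζωₙ = 2/2 = 1, so t_s ≈ 4/(ζωₙ) = 4/1 = 4 s.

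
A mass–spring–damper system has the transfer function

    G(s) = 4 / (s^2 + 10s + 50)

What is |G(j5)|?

|G(j5)| ≈ 0.07155

Substitute s = j5: numerator = 4, denominator = 25 + j50.
|G(j5)| = |4| / |25 + j50| = 4 / 55.902 ≈ 0.07155.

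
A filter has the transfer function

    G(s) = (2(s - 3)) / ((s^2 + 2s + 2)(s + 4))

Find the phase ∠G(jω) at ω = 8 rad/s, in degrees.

At s = j8: numerator = -6 + j16, denominator = -376 - j432.
∠G = ∠num − ∠den = 110.56° − (-131.04°) = 241.6°, which wraps to -118.4°.

∠G(j8) ≈ -118.4°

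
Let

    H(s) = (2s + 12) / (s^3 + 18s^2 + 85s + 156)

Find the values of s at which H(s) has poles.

s = -3 ± 2j, -12

The poles are the roots of the denominator s^3 + 18s^2 + 85s + 156 = 0.
Trying s = -12: the polynomial evaluates to 0, so (s + 12) is a factor.
Dividing out leaves s^2 + 6s + 13 = 0.
The quadratic formula then gives s = -3 ± 2j.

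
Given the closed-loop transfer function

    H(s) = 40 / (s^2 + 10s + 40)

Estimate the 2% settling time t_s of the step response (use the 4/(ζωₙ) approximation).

Comparing s^2 + 10s + 40 to s^2 + 2ζωₙs + ωₙ²: ωₙ = √40 ≈ 6.325 rad/s and ζ = 10/(2·√40) ≈ 0.7906.
ζωₙ = 10/2 = 5, so t_s ≈ 4/(ζωₙ) = 4/5 = 0.8000 s.

t_s ≈ 0.8000 s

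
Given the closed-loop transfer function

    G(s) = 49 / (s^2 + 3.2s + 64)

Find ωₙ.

ωₙ = 8 rad/s

Compare the denominator to the standard form s^2 + 2ζωₙs + ωₙ².
ωₙ² = 64, so ωₙ = 8 rad/s.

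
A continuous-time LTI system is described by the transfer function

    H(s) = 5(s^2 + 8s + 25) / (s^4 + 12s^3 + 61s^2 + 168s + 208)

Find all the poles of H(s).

s = -2 + 3j, -2 - 3j, -4, -4

The poles are the roots of the denominator s^4 + 12s^3 + 61s^2 + 168s + 208 = 0.
Trying s = -4: the polynomial evaluates to 0, so (s + 4) is a factor.
Dividing out leaves s^3 + 8s^2 + 29s + 52 = 0.
This factors further as (s^2 + 4s + 13)(s + 4) = 0.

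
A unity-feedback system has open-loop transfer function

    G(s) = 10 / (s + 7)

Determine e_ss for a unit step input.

G(s) has no poles at the origin.
This is a Type 0 system. Kp = lim_{s→0} G(s) = 10/7.
e_ss = 1/(1 + Kp) = 1/(1 + 10/7) = 7/17 ≈ 0.4118.

e_ss = 0.4118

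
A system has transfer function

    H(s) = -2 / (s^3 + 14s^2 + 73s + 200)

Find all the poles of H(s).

The poles are the roots of the denominator s^3 + 14s^2 + 73s + 200 = 0.
Trying s = -8: the polynomial evaluates to 0, so (s + 8) is a factor.
Dividing out leaves s^2 + 6s + 25 = 0.
The quadratic formula then gives s = -3 ± 4j.

s = -3 + 4j, -3 - 4j, -8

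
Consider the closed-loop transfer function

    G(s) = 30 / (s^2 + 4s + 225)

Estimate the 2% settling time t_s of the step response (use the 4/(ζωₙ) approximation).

t_s ≈ 2 s

Comparing s^2 + 4s + 225 to s^2 + 2ζωₙs + ωₙ²: ωₙ = 15 rad/s and ζ = 4/(2·15) ≈ 0.1333.
ζωₙ = 4/2 = 2, so t_s ≈ 4/(ζωₙ) = 4/2 = 2 s.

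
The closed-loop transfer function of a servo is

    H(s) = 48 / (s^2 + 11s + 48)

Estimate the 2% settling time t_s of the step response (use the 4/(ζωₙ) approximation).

t_s ≈ 0.7273 s

Comparing s^2 + 11s + 48 to s^2 + 2ζωₙs + ωₙ²: ωₙ = √48 ≈ 6.928 rad/s and ζ = 11/(2·√48) ≈ 0.7939.
ζωₙ = 11/2 = 5.5, so t_s ≈ 4/(ζωₙ) = 4/5.5 ≈ 0.7273 s.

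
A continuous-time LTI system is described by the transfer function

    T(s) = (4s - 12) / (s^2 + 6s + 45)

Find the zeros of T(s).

s = 3

Set the numerator to zero: 4s - 12 = 0, i.e. 4·(s - 3) = 0.
So s = 3.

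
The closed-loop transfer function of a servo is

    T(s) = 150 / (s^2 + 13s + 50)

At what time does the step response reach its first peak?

Comparing s^2 + 13s + 50 to s^2 + 2ζωₙs + ωₙ²: ωₙ = √50 ≈ 7.071 rad/s and ζ = 13/(2·√50) ≈ 0.9192.
ζωₙ = 13/2 = 6.5, so ω_d = ωₙ√(1−ζ²) = √(ωₙ² − (ζωₙ)²) = √(50 − 6.5²) = √7.75 ≈ 2.784 rad/s.
t_p = π/ω_d = π/2.784 ≈ 1.128 s.

t_p ≈ 1.128 s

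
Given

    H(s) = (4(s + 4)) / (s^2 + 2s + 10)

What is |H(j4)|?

Substitute s = j4: numerator = 16 + j16, denominator = -6 + j8.
|H(j4)| = |16 + j16| / |-6 + j8| = 22.627 / 10 ≈ 2.263.

|H(j4)| ≈ 2.263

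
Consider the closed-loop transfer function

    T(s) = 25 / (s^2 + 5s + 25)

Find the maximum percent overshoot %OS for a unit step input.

%OS ≈ 16.3%

Comparing s^2 + 5s + 25 to s^2 + 2ζωₙs + ωₙ²: ωₙ = 5 rad/s and ζ = 5/(2·5) = 0.5.
%OS = 100·exp(−πζ/√(1−ζ²)) = 100·exp(−π·0.5/√(1−0.5²)) ≈ 16.3%.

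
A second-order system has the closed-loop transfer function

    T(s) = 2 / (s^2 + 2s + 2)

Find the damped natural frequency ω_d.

ω_d = 1 rad/s

Comparing s^2 + 2s + 2 to s^2 + 2ζωₙs + ωₙ²: ωₙ = √2 ≈ 1.414 rad/s and ζ = 2/(2·√2) ≈ 0.7071.
ζωₙ = 2/2 = 1, so ω_d = ωₙ√(1−ζ²) = √(ωₙ² − (ζωₙ)²) = √(2 − 1²) = √1 = 1 rad/s.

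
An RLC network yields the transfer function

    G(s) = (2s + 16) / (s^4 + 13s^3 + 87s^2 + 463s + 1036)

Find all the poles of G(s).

s = -7, -1 ± 6j, -4

The poles are the roots of the denominator s^4 + 13s^3 + 87s^2 + 463s + 1036 = 0.
Trying s = -7: the polynomial evaluates to 0, so (s + 7) is a factor.
Dividing out leaves s^3 + 6s^2 + 45s + 148 = 0.
This factors further as (s^2 + 2s + 37)(s + 4) = 0.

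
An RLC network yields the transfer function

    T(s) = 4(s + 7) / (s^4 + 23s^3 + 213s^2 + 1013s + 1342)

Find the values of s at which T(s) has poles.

The poles are the roots of the denominator s^4 + 23s^3 + 213s^2 + 1013s + 1342 = 0.
Trying s = -11: the polynomial evaluates to 0, so (s + 11) is a factor.
Dividing out leaves s^3 + 12s^2 + 81s + 122 = 0.
This factors further as (s^2 + 10s + 61)(s + 2) = 0.

s = -5 + 6j, -5 - 6j, -11, -2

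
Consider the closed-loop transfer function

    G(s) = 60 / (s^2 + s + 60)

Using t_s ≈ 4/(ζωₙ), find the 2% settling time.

Comparing s^2 + s + 60 to s^2 + 2ζωₙs + ωₙ²: ωₙ = √60 ≈ 7.746 rad/s and ζ = 1/(2·√60) ≈ 0.06455.
ζωₙ = 1/2 = 0.5, so t_s ≈ 4/(ζωₙ) = 4/0.5 = 8 s.

t_s ≈ 8 s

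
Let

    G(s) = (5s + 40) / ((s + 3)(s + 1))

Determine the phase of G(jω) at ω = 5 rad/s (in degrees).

∠G(j5) ≈ -105.7°

At s = j5: numerator = 40 + j25, denominator = -22 + j20.
∠G = ∠num − ∠den = 32.005° − (137.73°) = -105.7°.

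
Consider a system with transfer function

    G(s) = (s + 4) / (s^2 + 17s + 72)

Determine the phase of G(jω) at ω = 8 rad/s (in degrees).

∠G(j8) ≈ -23.20°

At s = j8: numerator = 4 + j8, denominator = 8 + j136.
∠G = ∠num − ∠den = 63.435° − (86.634°) = -23.20°.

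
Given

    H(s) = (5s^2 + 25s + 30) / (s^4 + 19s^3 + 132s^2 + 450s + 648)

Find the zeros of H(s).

Set the numerator to zero: 5s^2 + 25s + 30 = 0, i.e. 5·(s^2 + 5s + 6) = 0.
Factoring: (s + 2)(s + 3) = 0.

s = -2, -3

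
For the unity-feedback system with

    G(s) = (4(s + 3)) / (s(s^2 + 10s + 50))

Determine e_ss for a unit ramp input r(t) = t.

e_ss = 4.167

G(s) has one pole at the origin.
This is a Type 1 system. Kv = lim_{s→0} s·G(s) = 12/50 = 6/25.
e_ss = 1/Kv = 1/(6/25) = 25/6 ≈ 4.167.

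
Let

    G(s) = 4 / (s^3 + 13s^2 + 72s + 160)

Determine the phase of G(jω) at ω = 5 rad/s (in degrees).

∠G(j5) ≈ -125.1°

At s = j5: numerator = 4, denominator = -165 + j235.
∠G = ∠num − ∠den = 0° − (125.07°) = -125.1°.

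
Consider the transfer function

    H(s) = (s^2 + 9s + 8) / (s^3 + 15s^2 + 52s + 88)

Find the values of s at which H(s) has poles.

The poles are the roots of the denominator s^3 + 15s^2 + 52s + 88 = 0.
Trying s = -11: the polynomial evaluates to 0, so (s + 11) is a factor.
Dividing out leaves s^2 + 4s + 8 = 0.
The quadratic formula then gives s = -2 ± 2j.

s = -2 ± 2j, -11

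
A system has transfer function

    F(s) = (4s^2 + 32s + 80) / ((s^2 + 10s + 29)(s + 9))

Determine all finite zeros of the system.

Set the numerator to zero: 4s^2 + 32s + 80 = 0, i.e. 4·(s^2 + 8s + 20) = 0.
Factoring: (s^2 + 8s + 20) = 0.

s = -4 ± 2j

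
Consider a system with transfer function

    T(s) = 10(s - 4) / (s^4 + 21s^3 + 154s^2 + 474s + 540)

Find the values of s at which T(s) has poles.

The poles are the roots of the denominator s^4 + 21s^3 + 154s^2 + 474s + 540 = 0.
Trying s = -9: the polynomial evaluates to 0, so (s + 9) is a factor.
Dividing out leaves s^3 + 12s^2 + 46s + 60 = 0.
This factors further as (s^2 + 6s + 10)(s + 6) = 0.

s = -3 ± j, -9, -6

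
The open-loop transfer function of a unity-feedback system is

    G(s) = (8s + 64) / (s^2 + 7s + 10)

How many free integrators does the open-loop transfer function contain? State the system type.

Type 0

The denominator has no factor of s at the origin — no free integrator — so this is a Type 0 system.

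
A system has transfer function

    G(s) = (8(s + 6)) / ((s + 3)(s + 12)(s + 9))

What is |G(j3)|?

|G(j3)| ≈ 0.1078

Substitute s = j3: numerator = 48 + j24, denominator = 108 + j486.
|G(j3)| = |48 + j24| / |108 + j486| = 53.666 / 497.86 ≈ 0.1078.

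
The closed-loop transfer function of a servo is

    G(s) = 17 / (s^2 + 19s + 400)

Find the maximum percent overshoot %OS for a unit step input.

Comparing s^2 + 19s + 400 to s^2 + 2ζωₙs + ωₙ²: ωₙ = 20 rad/s and ζ = 19/(2·20) = 0.475.
%OS = 100·exp(−πζ/√(1−ζ²)) = 100·exp(−π·0.475/√(1−0.475²)) ≈ 18.3%.

%OS ≈ 18.3%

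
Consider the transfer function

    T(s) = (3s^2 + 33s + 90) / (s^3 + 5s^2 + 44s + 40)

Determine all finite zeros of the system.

s = -6, -5

Set the numerator to zero: 3s^2 + 33s + 90 = 0, i.e. 3·(s^2 + 11s + 30) = 0.
Factoring: (s + 6)(s + 5) = 0.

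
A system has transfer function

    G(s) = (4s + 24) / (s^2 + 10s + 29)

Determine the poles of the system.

s = -5 + 2j, -5 - 2j

The poles are the roots of the denominator s^2 + 10s + 29 = 0.
Using the quadratic formula: s = (-10 ± √(-16))/2 = -5 ± 2j.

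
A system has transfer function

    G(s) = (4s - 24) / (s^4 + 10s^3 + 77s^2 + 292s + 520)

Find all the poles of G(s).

The poles are the roots of the denominator s^4 + 10s^3 + 77s^2 + 292s + 520 = 0.
No real roots exist; factor into two real quadratics: (s^2 + 6s + 13)(s^2 + 4s + 40) = 0.
Each quadratic gives a conjugate pair via the quadratic formula.

s = -3 + 2j, -3 - 2j, -2 + 6j, -2 - 6j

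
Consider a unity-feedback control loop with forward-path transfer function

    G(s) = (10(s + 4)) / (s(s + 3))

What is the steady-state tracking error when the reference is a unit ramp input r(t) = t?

G(s) has one pole at the origin.
This is a Type 1 system. Kv = lim_{s→0} s·G(s) = 40/3.
e_ss = 1/Kv = 1/(40/3) = 3/40 ≈ 0.07500.

e_ss = 0.07500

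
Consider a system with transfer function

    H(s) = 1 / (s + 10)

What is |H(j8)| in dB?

|H(j8)|_dB ≈ -22.1 dB

Substitute s = j8: numerator = 1, denominator = 10 + j8.
|H(j8)| = |1| / |10 + j8| = 1 / 12.806 ≈ 0.07809.
In decibels: 20·log₁₀(0.07809) ≈ -22.1 dB.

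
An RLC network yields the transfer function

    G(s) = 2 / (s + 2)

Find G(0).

G(0) = 1

At s = 0 each factor (s + a) contributes a and each (s^2 + bs + c) contributes c.
G(0) = 2·1 / ((2)) = 2/2 = 1.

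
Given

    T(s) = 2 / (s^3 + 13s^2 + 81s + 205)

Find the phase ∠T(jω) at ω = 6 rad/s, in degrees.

At s = j6: numerator = 2, denominator = -263 + j270.
∠T = ∠num − ∠den = 0° − (134.25°) = -134.2°.

∠T(j6) ≈ -134.2°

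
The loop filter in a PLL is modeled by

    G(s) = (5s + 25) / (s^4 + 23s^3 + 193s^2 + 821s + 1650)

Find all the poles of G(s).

The poles are the roots of the denominator s^4 + 23s^3 + 193s^2 + 821s + 1650 = 0.
Trying s = -11: the polynomial evaluates to 0, so (s + 11) is a factor.
Dividing out leaves s^3 + 12s^2 + 61s + 150 = 0.
This factors further as (s^2 + 6s + 25)(s + 6) = 0.

s = -3 ± 4j, -11, -6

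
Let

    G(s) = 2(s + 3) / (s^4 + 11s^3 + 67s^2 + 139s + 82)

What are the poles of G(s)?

s = -4 ± 5j, -2, -1

The poles are the roots of the denominator s^4 + 11s^3 + 67s^2 + 139s + 82 = 0.
Trying s = -2: the polynomial evaluates to 0, so (s + 2) is a factor.
Dividing out leaves s^3 + 9s^2 + 49s + 41 = 0.
This factors further as (s^2 + 8s + 41)(s + 1) = 0.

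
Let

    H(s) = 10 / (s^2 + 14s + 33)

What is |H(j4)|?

Substitute s = j4: numerator = 10, denominator = 17 + j56.
|H(j4)| = |10| / |17 + j56| = 10 / 58.523 ≈ 0.1709.

|H(j4)| ≈ 0.1709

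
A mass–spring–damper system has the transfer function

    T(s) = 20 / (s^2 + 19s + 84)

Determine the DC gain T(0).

Set s = 0: T(0) = (20) / (84) = 5/21.

T(0) = 5/21 ≈ 0.2381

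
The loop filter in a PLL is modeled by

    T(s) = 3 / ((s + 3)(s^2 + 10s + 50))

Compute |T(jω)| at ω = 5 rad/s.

|T(j5)| ≈ 0.009204

Substitute s = j5: numerator = 3, denominator = -175 + j275.
|T(j5)| = |3| / |-175 + j275| = 3 / 325.96 ≈ 0.009204.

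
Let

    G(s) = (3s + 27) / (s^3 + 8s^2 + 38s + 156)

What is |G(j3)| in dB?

Substitute s = j3: numerator = 27 + j9, denominator = 84 + j87.
|G(j3)| = |27 + j9| / |84 + j87| = 28.460 / 120.93 ≈ 0.2353.
In decibels: 20·log₁₀(0.2353) ≈ -12.6 dB.

|G(j3)|_dB ≈ -12.6 dB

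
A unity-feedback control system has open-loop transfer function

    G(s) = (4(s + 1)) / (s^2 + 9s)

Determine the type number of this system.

Type 1

The denominator has 1 factor of s at the origin (free integrator), so this is a Type 1 system.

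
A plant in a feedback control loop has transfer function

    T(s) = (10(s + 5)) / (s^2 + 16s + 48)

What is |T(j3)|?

|T(j3)| ≈ 0.9428

Substitute s = j3: numerator = 50 + j30, denominator = 39 + j48.
|T(j3)| = |50 + j30| / |39 + j48| = 58.310 / 61.847 ≈ 0.9428.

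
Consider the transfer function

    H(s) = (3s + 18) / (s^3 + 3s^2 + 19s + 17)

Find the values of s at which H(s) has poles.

s = -1 ± 4j, -1

The poles are the roots of the denominator s^3 + 3s^2 + 19s + 17 = 0.
Trying s = -1: the polynomial evaluates to 0, so (s + 1) is a factor.
Dividing out leaves s^2 + 2s + 17 = 0.
The quadratic formula then gives s = -1 ± 4j.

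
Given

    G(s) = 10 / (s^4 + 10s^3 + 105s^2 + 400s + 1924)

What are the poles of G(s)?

s = -4 + 6j, -4 - 6j, -1 + 6j, -1 - 6j

The poles are the roots of the denominator s^4 + 10s^3 + 105s^2 + 400s + 1924 = 0.
No real roots exist; factor into two real quadratics: (s^2 + 8s + 52)(s^2 + 2s + 37) = 0.
Each quadratic gives a conjugate pair via the quadratic formula.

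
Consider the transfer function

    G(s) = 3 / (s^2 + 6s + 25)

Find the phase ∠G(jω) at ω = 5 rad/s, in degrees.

∠G(j5) ≈ -90°

At s = j5: numerator = 3, denominator = j30.
∠G = ∠num − ∠den = 0° − (90°) = -90°.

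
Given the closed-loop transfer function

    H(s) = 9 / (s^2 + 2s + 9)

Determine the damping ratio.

ζ ≈ 0.3333

Compare the denominator to the standard form s^2 + 2ζωₙs + ωₙ².
ωₙ² = 9, so ωₙ = 3 rad/s.
2ζωₙ = 2, so ζ = 2/(2·3) ≈ 0.3333.
With ζ = 0.3333 the response is underdamped.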